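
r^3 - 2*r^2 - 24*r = r*(r - 6)*(r + 4)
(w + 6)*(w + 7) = w^2 + 13*w + 42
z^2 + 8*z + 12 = (z + 2)*(z + 6)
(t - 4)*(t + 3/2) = t^2 - 5*t/2 - 6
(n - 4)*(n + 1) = n^2 - 3*n - 4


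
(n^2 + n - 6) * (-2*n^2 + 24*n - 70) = -2*n^4 + 22*n^3 - 34*n^2 - 214*n + 420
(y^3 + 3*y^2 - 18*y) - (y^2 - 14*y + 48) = y^3 + 2*y^2 - 4*y - 48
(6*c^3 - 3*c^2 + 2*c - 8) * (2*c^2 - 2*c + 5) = 12*c^5 - 18*c^4 + 40*c^3 - 35*c^2 + 26*c - 40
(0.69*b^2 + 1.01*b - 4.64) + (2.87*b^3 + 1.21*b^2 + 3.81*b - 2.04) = 2.87*b^3 + 1.9*b^2 + 4.82*b - 6.68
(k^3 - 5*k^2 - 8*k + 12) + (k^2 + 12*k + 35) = k^3 - 4*k^2 + 4*k + 47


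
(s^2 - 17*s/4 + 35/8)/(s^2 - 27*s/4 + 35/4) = (s - 5/2)/(s - 5)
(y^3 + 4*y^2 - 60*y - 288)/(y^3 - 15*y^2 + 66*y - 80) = (y^2 + 12*y + 36)/(y^2 - 7*y + 10)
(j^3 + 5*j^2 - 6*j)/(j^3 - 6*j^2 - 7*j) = (-j^2 - 5*j + 6)/(-j^2 + 6*j + 7)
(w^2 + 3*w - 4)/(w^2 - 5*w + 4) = (w + 4)/(w - 4)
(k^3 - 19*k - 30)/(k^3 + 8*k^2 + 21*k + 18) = (k - 5)/(k + 3)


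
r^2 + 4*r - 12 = (r - 2)*(r + 6)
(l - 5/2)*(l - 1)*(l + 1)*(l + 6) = l^4 + 7*l^3/2 - 16*l^2 - 7*l/2 + 15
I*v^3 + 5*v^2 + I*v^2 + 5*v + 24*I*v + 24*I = (v - 8*I)*(v + 3*I)*(I*v + I)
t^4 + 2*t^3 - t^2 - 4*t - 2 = (t + 1)^2*(t - sqrt(2))*(t + sqrt(2))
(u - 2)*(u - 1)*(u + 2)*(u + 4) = u^4 + 3*u^3 - 8*u^2 - 12*u + 16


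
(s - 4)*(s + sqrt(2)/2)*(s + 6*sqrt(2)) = s^3 - 4*s^2 + 13*sqrt(2)*s^2/2 - 26*sqrt(2)*s + 6*s - 24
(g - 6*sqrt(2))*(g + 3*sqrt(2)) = g^2 - 3*sqrt(2)*g - 36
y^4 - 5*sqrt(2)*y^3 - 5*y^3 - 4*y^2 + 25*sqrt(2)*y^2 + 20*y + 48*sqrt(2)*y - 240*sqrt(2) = (y - 5)*(y - 4*sqrt(2))*(y - 3*sqrt(2))*(y + 2*sqrt(2))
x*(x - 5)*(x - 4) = x^3 - 9*x^2 + 20*x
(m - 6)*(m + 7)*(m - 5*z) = m^3 - 5*m^2*z + m^2 - 5*m*z - 42*m + 210*z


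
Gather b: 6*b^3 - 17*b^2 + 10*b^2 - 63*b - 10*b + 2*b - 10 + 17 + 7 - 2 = 6*b^3 - 7*b^2 - 71*b + 12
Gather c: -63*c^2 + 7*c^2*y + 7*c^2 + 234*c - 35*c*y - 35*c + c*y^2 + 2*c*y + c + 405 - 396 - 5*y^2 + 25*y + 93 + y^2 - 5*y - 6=c^2*(7*y - 56) + c*(y^2 - 33*y + 200) - 4*y^2 + 20*y + 96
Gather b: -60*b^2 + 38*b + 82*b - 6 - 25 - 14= -60*b^2 + 120*b - 45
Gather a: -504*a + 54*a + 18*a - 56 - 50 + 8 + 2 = -432*a - 96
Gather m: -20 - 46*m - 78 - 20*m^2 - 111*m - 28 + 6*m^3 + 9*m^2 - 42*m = 6*m^3 - 11*m^2 - 199*m - 126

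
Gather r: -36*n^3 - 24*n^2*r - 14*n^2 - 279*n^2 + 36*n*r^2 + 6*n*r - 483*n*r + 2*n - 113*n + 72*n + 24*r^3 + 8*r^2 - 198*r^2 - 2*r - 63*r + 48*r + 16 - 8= -36*n^3 - 293*n^2 - 39*n + 24*r^3 + r^2*(36*n - 190) + r*(-24*n^2 - 477*n - 17) + 8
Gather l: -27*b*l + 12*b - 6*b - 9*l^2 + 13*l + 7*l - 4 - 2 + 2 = 6*b - 9*l^2 + l*(20 - 27*b) - 4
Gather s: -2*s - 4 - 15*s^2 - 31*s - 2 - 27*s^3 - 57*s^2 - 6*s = -27*s^3 - 72*s^2 - 39*s - 6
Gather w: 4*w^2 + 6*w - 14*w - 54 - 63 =4*w^2 - 8*w - 117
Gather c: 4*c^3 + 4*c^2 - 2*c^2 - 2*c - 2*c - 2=4*c^3 + 2*c^2 - 4*c - 2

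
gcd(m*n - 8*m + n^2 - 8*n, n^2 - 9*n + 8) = n - 8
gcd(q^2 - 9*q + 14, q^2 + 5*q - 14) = q - 2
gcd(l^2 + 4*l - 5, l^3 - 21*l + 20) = l^2 + 4*l - 5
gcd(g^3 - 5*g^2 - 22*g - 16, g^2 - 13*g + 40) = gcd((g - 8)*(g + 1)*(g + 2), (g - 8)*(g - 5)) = g - 8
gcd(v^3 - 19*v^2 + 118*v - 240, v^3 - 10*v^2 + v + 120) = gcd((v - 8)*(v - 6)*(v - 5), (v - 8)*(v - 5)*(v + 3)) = v^2 - 13*v + 40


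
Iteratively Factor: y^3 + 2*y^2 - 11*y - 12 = (y + 1)*(y^2 + y - 12) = (y + 1)*(y + 4)*(y - 3)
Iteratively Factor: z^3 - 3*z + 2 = (z - 1)*(z^2 + z - 2) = (z - 1)^2*(z + 2)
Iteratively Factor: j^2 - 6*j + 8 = (j - 4)*(j - 2)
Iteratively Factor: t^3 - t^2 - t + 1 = (t + 1)*(t^2 - 2*t + 1) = (t - 1)*(t + 1)*(t - 1)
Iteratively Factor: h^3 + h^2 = (h)*(h^2 + h) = h*(h + 1)*(h)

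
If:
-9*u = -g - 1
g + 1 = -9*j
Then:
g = 9*u - 1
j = -u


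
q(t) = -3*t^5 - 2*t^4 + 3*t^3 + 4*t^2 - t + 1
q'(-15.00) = -730471.00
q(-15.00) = 2167666.00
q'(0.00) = -1.00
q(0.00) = 1.00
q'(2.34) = -485.24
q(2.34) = -211.44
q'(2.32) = -468.45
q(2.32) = -201.90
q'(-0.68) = -2.97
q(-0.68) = 2.59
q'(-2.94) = -864.11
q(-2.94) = 471.81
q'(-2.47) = -403.61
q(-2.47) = 184.03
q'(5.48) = -14530.79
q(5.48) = -16020.31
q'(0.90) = -2.18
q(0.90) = 2.44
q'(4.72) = -8048.87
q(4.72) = -7619.79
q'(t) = -15*t^4 - 8*t^3 + 9*t^2 + 8*t - 1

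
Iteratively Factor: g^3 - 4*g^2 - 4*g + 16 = (g - 2)*(g^2 - 2*g - 8) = (g - 2)*(g + 2)*(g - 4)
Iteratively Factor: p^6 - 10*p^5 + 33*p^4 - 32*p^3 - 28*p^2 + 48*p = (p + 1)*(p^5 - 11*p^4 + 44*p^3 - 76*p^2 + 48*p) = p*(p + 1)*(p^4 - 11*p^3 + 44*p^2 - 76*p + 48) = p*(p - 2)*(p + 1)*(p^3 - 9*p^2 + 26*p - 24) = p*(p - 2)^2*(p + 1)*(p^2 - 7*p + 12) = p*(p - 3)*(p - 2)^2*(p + 1)*(p - 4)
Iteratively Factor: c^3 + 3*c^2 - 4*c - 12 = (c + 2)*(c^2 + c - 6) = (c - 2)*(c + 2)*(c + 3)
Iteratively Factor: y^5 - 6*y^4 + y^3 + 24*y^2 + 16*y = (y - 4)*(y^4 - 2*y^3 - 7*y^2 - 4*y) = (y - 4)^2*(y^3 + 2*y^2 + y) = y*(y - 4)^2*(y^2 + 2*y + 1) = y*(y - 4)^2*(y + 1)*(y + 1)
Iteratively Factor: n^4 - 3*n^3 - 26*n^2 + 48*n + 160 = (n + 2)*(n^3 - 5*n^2 - 16*n + 80) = (n - 5)*(n + 2)*(n^2 - 16) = (n - 5)*(n - 4)*(n + 2)*(n + 4)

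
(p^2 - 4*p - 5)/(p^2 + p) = (p - 5)/p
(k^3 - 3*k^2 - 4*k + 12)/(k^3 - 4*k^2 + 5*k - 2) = (k^2 - k - 6)/(k^2 - 2*k + 1)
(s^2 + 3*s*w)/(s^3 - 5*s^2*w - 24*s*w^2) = 1/(s - 8*w)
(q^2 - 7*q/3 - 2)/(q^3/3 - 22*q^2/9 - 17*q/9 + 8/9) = 3*(3*q^2 - 7*q - 6)/(3*q^3 - 22*q^2 - 17*q + 8)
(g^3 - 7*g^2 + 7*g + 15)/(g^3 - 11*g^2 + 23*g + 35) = (g - 3)/(g - 7)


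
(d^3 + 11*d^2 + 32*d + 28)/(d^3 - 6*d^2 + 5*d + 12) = (d^3 + 11*d^2 + 32*d + 28)/(d^3 - 6*d^2 + 5*d + 12)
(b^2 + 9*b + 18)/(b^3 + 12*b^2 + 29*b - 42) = (b + 3)/(b^2 + 6*b - 7)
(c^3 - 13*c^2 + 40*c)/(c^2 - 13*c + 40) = c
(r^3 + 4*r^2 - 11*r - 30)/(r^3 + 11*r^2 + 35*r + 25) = (r^2 - r - 6)/(r^2 + 6*r + 5)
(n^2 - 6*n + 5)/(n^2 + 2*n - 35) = (n - 1)/(n + 7)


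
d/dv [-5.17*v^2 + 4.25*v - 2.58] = 4.25 - 10.34*v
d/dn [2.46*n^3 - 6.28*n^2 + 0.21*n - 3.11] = 7.38*n^2 - 12.56*n + 0.21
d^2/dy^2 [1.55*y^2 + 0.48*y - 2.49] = 3.10000000000000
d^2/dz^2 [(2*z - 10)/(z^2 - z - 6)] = 4*(3*(2 - z)*(-z^2 + z + 6) - (z - 5)*(2*z - 1)^2)/(-z^2 + z + 6)^3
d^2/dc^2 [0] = 0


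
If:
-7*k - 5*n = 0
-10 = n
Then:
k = 50/7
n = -10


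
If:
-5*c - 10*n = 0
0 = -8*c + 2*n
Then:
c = 0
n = 0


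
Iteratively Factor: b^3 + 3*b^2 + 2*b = (b)*(b^2 + 3*b + 2) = b*(b + 2)*(b + 1)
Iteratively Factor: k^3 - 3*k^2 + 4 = (k - 2)*(k^2 - k - 2) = (k - 2)^2*(k + 1)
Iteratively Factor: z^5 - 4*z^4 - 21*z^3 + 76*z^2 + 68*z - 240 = (z - 5)*(z^4 + z^3 - 16*z^2 - 4*z + 48) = (z - 5)*(z - 3)*(z^3 + 4*z^2 - 4*z - 16) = (z - 5)*(z - 3)*(z + 2)*(z^2 + 2*z - 8) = (z - 5)*(z - 3)*(z - 2)*(z + 2)*(z + 4)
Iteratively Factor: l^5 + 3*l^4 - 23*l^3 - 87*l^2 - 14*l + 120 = (l + 2)*(l^4 + l^3 - 25*l^2 - 37*l + 60) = (l - 5)*(l + 2)*(l^3 + 6*l^2 + 5*l - 12) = (l - 5)*(l - 1)*(l + 2)*(l^2 + 7*l + 12) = (l - 5)*(l - 1)*(l + 2)*(l + 3)*(l + 4)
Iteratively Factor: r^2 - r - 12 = (r - 4)*(r + 3)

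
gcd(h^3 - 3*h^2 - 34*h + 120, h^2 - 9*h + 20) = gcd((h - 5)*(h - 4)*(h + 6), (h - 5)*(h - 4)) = h^2 - 9*h + 20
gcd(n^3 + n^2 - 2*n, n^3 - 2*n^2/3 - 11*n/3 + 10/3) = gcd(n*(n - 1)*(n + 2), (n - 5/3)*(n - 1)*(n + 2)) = n^2 + n - 2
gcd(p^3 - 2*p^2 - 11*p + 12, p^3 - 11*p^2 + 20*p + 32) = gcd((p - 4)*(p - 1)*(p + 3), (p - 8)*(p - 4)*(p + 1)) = p - 4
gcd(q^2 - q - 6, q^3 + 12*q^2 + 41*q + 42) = q + 2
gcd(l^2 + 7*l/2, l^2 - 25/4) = 1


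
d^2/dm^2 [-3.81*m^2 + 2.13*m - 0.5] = -7.62000000000000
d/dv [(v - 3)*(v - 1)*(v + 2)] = 3*v^2 - 4*v - 5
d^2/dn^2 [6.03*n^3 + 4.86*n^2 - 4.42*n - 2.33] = 36.18*n + 9.72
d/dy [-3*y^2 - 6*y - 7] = -6*y - 6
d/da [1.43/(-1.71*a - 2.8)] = 2.4453/(1.71*a + 2.8)^2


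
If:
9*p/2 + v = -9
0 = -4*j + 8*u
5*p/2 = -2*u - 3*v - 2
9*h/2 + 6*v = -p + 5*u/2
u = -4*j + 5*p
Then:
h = -2713/801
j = -250/89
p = -225/89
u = -125/89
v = 423/178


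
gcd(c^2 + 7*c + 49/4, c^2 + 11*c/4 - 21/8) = c + 7/2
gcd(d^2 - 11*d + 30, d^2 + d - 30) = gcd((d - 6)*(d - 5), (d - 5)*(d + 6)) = d - 5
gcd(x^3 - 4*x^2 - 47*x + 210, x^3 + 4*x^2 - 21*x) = x + 7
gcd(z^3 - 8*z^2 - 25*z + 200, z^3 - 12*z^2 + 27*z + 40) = z^2 - 13*z + 40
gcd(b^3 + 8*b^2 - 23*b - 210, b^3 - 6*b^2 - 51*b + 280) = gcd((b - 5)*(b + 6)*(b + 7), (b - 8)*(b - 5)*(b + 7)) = b^2 + 2*b - 35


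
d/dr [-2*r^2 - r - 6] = -4*r - 1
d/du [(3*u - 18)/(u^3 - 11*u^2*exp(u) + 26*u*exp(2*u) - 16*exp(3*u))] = 3*(u^3 - 11*u^2*exp(u) + 26*u*exp(2*u) + (u - 6)*(11*u^2*exp(u) - 3*u^2 - 52*u*exp(2*u) + 22*u*exp(u) + 48*exp(3*u) - 26*exp(2*u)) - 16*exp(3*u))/(u^3 - 11*u^2*exp(u) + 26*u*exp(2*u) - 16*exp(3*u))^2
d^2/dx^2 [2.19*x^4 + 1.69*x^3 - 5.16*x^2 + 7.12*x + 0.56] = 26.28*x^2 + 10.14*x - 10.32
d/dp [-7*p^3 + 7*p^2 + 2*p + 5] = -21*p^2 + 14*p + 2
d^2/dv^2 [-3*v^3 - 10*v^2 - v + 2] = -18*v - 20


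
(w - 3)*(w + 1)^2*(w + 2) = w^4 + w^3 - 7*w^2 - 13*w - 6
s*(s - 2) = s^2 - 2*s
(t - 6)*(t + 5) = t^2 - t - 30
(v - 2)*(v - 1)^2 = v^3 - 4*v^2 + 5*v - 2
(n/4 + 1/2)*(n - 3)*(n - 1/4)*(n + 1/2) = n^4/4 - 3*n^3/16 - 51*n^2/32 - 11*n/32 + 3/16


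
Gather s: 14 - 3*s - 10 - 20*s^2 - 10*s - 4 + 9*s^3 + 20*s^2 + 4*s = 9*s^3 - 9*s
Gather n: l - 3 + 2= l - 1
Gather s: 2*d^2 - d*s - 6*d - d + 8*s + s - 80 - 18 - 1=2*d^2 - 7*d + s*(9 - d) - 99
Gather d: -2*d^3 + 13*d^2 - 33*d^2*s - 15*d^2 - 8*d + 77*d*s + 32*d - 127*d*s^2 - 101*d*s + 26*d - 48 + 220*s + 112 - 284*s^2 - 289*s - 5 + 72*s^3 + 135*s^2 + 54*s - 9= -2*d^3 + d^2*(-33*s - 2) + d*(-127*s^2 - 24*s + 50) + 72*s^3 - 149*s^2 - 15*s + 50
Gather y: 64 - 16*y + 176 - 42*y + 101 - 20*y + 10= 351 - 78*y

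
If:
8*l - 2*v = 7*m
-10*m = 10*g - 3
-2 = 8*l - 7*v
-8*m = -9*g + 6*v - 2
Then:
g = 133/635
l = 2143/10160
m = 23/254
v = 669/1270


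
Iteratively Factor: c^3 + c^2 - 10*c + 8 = (c - 2)*(c^2 + 3*c - 4) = (c - 2)*(c - 1)*(c + 4)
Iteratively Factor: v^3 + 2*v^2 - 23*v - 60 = (v + 3)*(v^2 - v - 20) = (v - 5)*(v + 3)*(v + 4)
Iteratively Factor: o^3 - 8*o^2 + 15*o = (o - 5)*(o^2 - 3*o) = o*(o - 5)*(o - 3)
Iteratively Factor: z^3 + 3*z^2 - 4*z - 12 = (z + 2)*(z^2 + z - 6) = (z + 2)*(z + 3)*(z - 2)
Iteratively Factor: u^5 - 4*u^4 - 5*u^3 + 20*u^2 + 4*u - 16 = (u - 1)*(u^4 - 3*u^3 - 8*u^2 + 12*u + 16) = (u - 2)*(u - 1)*(u^3 - u^2 - 10*u - 8) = (u - 4)*(u - 2)*(u - 1)*(u^2 + 3*u + 2) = (u - 4)*(u - 2)*(u - 1)*(u + 1)*(u + 2)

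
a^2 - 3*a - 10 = (a - 5)*(a + 2)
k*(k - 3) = k^2 - 3*k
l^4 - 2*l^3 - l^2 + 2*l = l*(l - 2)*(l - 1)*(l + 1)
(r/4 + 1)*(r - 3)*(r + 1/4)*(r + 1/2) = r^4/4 + 7*r^3/16 - 89*r^2/32 - 71*r/32 - 3/8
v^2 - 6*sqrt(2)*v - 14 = (v - 7*sqrt(2))*(v + sqrt(2))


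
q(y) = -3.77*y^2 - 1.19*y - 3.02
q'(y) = -7.54*y - 1.19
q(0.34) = -3.86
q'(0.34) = -3.75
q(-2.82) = -29.64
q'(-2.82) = 20.07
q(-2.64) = -26.15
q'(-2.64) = 18.72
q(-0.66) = -3.88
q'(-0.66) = 3.79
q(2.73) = -34.37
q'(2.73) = -21.77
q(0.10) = -3.18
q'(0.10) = -1.94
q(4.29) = -77.51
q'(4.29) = -33.54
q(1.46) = -12.79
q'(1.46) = -12.20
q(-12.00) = -531.62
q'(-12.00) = 89.29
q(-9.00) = -297.68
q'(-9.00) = 66.67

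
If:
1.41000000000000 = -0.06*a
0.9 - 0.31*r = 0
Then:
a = -23.50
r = 2.90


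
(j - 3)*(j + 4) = j^2 + j - 12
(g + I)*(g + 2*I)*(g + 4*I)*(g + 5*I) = g^4 + 12*I*g^3 - 49*g^2 - 78*I*g + 40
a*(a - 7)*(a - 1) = a^3 - 8*a^2 + 7*a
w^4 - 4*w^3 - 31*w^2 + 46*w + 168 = (w - 7)*(w - 3)*(w + 2)*(w + 4)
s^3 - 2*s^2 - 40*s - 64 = (s - 8)*(s + 2)*(s + 4)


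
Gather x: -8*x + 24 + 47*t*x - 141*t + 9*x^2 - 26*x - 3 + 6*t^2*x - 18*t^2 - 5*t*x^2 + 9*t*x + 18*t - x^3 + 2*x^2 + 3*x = -18*t^2 - 123*t - x^3 + x^2*(11 - 5*t) + x*(6*t^2 + 56*t - 31) + 21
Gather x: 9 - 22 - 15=-28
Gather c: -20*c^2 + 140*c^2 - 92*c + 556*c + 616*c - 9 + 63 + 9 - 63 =120*c^2 + 1080*c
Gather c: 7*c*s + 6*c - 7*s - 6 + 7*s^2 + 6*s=c*(7*s + 6) + 7*s^2 - s - 6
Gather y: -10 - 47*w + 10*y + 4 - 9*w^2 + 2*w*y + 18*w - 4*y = -9*w^2 - 29*w + y*(2*w + 6) - 6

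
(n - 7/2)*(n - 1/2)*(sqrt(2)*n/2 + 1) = sqrt(2)*n^3/2 - 2*sqrt(2)*n^2 + n^2 - 4*n + 7*sqrt(2)*n/8 + 7/4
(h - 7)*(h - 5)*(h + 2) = h^3 - 10*h^2 + 11*h + 70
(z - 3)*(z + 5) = z^2 + 2*z - 15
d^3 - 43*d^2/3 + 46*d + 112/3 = (d - 8)*(d - 7)*(d + 2/3)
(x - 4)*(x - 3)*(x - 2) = x^3 - 9*x^2 + 26*x - 24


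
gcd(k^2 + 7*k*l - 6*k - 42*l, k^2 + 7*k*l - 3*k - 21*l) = k + 7*l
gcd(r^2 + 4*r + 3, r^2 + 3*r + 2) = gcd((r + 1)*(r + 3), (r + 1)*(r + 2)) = r + 1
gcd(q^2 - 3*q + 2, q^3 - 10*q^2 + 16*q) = q - 2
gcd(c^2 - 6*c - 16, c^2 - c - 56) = c - 8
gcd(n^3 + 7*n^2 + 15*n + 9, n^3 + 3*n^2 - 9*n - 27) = n^2 + 6*n + 9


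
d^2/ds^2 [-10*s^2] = -20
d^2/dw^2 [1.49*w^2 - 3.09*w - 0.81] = 2.98000000000000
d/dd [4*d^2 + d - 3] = 8*d + 1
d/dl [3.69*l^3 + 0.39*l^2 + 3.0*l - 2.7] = 11.07*l^2 + 0.78*l + 3.0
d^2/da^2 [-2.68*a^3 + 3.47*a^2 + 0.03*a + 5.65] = 6.94 - 16.08*a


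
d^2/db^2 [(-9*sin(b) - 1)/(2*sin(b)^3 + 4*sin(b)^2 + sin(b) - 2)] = (144*sin(b)^7 + 252*sin(b)^6 - 56*sin(b)^5 + 20*sin(b)^4 + 100*sin(b)^3 - 489*sin(b)^2 - 442*sin(b) - 54)/(2*sin(b)^3 + 4*sin(b)^2 + sin(b) - 2)^3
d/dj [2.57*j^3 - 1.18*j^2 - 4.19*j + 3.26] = 7.71*j^2 - 2.36*j - 4.19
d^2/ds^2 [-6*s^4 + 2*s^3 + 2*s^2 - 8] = -72*s^2 + 12*s + 4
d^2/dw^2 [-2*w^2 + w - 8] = -4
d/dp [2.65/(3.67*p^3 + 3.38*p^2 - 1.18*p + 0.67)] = (-29.1765*p^2 - 17.914*p + 3.127)/(3.67*p^3 + 3.38*p^2 - 1.18*p + 0.67)^2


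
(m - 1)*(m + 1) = m^2 - 1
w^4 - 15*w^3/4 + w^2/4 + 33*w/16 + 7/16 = (w - 7/2)*(w - 1)*(w + 1/4)*(w + 1/2)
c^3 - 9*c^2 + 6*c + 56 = (c - 7)*(c - 4)*(c + 2)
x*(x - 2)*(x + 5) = x^3 + 3*x^2 - 10*x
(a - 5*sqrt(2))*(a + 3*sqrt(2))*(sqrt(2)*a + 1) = sqrt(2)*a^3 - 3*a^2 - 32*sqrt(2)*a - 30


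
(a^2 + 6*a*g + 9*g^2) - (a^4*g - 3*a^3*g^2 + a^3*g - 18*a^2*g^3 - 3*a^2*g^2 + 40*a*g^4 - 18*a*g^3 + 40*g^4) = -a^4*g + 3*a^3*g^2 - a^3*g + 18*a^2*g^3 + 3*a^2*g^2 + a^2 - 40*a*g^4 + 18*a*g^3 + 6*a*g - 40*g^4 + 9*g^2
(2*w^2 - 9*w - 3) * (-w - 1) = -2*w^3 + 7*w^2 + 12*w + 3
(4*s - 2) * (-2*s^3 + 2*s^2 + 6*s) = -8*s^4 + 12*s^3 + 20*s^2 - 12*s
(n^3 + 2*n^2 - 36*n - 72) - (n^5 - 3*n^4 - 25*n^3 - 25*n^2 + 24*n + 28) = -n^5 + 3*n^4 + 26*n^3 + 27*n^2 - 60*n - 100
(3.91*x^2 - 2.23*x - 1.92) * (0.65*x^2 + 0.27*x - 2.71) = 2.5415*x^4 - 0.3938*x^3 - 12.4462*x^2 + 5.5249*x + 5.2032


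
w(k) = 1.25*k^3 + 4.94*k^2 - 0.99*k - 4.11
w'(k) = 3.75*k^2 + 9.88*k - 0.99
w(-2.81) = 9.94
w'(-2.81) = 0.86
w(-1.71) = 5.78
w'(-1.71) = -6.92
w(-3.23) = 8.50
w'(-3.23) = 6.22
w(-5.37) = -49.91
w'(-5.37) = 54.09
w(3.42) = 100.29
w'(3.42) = 76.66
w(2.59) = 48.18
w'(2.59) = 49.75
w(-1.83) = 6.58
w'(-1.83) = -6.51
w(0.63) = -2.46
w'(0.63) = 6.72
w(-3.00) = 9.57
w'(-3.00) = 3.12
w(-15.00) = -3096.51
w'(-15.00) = 694.56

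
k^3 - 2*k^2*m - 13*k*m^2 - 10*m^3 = (k - 5*m)*(k + m)*(k + 2*m)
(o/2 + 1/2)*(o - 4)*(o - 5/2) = o^3/2 - 11*o^2/4 + 7*o/4 + 5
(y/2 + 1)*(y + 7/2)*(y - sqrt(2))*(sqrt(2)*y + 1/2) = sqrt(2)*y^4/2 - 3*y^3/4 + 11*sqrt(2)*y^3/4 - 33*y^2/8 + 13*sqrt(2)*y^2/4 - 21*y/4 - 11*sqrt(2)*y/8 - 7*sqrt(2)/4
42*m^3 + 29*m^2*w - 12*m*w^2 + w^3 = (-7*m + w)*(-6*m + w)*(m + w)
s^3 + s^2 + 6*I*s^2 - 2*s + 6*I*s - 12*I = (s - 1)*(s + 2)*(s + 6*I)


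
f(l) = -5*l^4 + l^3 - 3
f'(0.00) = 0.00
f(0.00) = -3.00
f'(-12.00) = 34992.00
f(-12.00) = -105411.00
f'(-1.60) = 89.60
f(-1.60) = -39.86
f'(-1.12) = 31.86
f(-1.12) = -12.27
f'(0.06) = 0.01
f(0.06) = -3.00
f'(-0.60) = 5.40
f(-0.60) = -3.86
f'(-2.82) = 472.37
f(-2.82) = -341.63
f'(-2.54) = 347.10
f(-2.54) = -227.50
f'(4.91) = -2295.09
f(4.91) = -2790.63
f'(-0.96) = 20.46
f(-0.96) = -8.13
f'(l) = -20*l^3 + 3*l^2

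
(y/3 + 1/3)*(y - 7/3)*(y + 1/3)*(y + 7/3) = y^4/3 + 4*y^3/9 - 46*y^2/27 - 196*y/81 - 49/81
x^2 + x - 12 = (x - 3)*(x + 4)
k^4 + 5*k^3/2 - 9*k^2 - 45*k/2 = k*(k - 3)*(k + 5/2)*(k + 3)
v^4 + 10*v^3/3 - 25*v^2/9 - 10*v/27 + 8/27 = (v - 2/3)*(v - 1/3)*(v + 1/3)*(v + 4)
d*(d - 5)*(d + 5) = d^3 - 25*d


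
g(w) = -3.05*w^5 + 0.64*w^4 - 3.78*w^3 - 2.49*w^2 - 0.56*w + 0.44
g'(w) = -15.25*w^4 + 2.56*w^3 - 11.34*w^2 - 4.98*w - 0.56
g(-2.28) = 238.79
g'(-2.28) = -490.60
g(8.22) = -113811.32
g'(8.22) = -69009.57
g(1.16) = -14.71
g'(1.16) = -45.21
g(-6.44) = 35796.62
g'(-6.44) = -27353.46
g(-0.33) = 0.51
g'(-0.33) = -0.42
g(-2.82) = 651.39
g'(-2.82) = -1098.53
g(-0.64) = 1.20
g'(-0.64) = -5.25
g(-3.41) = 1616.10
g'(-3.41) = -2278.94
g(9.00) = -178862.32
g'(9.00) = -99152.93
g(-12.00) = 778389.08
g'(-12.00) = -322221.44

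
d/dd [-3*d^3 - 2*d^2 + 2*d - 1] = -9*d^2 - 4*d + 2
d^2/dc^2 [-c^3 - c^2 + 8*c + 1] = -6*c - 2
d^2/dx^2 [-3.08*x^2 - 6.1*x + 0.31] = -6.16000000000000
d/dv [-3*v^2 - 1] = -6*v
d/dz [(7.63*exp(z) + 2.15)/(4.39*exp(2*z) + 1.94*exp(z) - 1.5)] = (-(7.63*exp(z) + 2.15)*(8.78*exp(z) + 1.94) + 33.4957*exp(2*z) + 14.8022*exp(z) - 11.445)*exp(z)/(4.39*exp(2*z) + 1.94*exp(z) - 1.5)^2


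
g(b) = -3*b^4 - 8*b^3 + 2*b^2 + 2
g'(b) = -12*b^3 - 24*b^2 + 4*b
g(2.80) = -342.33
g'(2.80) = -440.38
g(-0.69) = 4.90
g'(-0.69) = -10.24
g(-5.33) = -1151.02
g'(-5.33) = 1113.90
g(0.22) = 2.00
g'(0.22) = -0.41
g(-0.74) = 5.44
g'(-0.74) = -11.24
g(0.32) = 1.91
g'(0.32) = -1.57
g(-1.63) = 20.78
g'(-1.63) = -18.32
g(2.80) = -342.33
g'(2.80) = -440.38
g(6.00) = -5542.00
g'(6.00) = -3432.00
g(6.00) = -5542.00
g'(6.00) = -3432.00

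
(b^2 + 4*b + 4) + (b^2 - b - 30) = 2*b^2 + 3*b - 26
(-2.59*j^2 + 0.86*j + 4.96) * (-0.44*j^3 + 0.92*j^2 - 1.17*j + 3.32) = 1.1396*j^5 - 2.7612*j^4 + 1.6391*j^3 - 5.0418*j^2 - 2.948*j + 16.4672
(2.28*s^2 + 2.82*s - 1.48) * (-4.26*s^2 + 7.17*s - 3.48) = -9.7128*s^4 + 4.3344*s^3 + 18.5898*s^2 - 20.4252*s + 5.1504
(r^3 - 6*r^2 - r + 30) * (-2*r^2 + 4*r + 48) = -2*r^5 + 16*r^4 + 26*r^3 - 352*r^2 + 72*r + 1440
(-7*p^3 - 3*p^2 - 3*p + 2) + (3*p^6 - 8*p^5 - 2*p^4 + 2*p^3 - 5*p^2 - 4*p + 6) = 3*p^6 - 8*p^5 - 2*p^4 - 5*p^3 - 8*p^2 - 7*p + 8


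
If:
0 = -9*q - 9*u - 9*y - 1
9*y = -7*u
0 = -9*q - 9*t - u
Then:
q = 2*y/7 - 1/9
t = 1/9 - y/7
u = -9*y/7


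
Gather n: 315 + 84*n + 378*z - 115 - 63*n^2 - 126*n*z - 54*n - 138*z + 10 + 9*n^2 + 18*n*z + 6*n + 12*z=-54*n^2 + n*(36 - 108*z) + 252*z + 210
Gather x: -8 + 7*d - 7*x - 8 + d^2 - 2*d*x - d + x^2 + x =d^2 + 6*d + x^2 + x*(-2*d - 6) - 16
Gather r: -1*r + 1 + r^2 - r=r^2 - 2*r + 1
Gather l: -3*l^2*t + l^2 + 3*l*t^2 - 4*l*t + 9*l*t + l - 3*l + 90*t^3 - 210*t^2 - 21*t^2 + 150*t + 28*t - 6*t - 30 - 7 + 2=l^2*(1 - 3*t) + l*(3*t^2 + 5*t - 2) + 90*t^3 - 231*t^2 + 172*t - 35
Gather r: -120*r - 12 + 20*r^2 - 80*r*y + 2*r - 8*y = 20*r^2 + r*(-80*y - 118) - 8*y - 12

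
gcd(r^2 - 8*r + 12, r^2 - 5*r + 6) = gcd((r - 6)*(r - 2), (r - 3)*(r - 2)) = r - 2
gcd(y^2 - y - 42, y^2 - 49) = y - 7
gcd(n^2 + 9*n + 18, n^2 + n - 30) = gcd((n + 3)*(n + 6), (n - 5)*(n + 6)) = n + 6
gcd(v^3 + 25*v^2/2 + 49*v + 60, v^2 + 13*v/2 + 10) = v^2 + 13*v/2 + 10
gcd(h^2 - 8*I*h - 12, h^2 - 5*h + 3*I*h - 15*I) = 1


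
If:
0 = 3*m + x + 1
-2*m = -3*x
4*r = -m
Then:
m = -3/11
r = 3/44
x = -2/11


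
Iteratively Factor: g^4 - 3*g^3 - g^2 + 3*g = (g - 1)*(g^3 - 2*g^2 - 3*g) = g*(g - 1)*(g^2 - 2*g - 3) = g*(g - 3)*(g - 1)*(g + 1)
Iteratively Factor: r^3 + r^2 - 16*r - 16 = (r + 4)*(r^2 - 3*r - 4) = (r + 1)*(r + 4)*(r - 4)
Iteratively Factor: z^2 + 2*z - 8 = (z - 2)*(z + 4)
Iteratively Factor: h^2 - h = (h - 1)*(h)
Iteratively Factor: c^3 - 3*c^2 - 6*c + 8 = (c - 4)*(c^2 + c - 2) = (c - 4)*(c - 1)*(c + 2)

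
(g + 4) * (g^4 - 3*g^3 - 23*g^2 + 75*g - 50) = g^5 + g^4 - 35*g^3 - 17*g^2 + 250*g - 200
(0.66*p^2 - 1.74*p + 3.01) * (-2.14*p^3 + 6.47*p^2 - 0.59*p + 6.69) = -1.4124*p^5 + 7.9938*p^4 - 18.0886*p^3 + 24.9167*p^2 - 13.4165*p + 20.1369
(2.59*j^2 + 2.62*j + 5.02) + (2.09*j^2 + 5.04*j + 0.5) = 4.68*j^2 + 7.66*j + 5.52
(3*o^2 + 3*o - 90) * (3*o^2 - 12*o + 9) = 9*o^4 - 27*o^3 - 279*o^2 + 1107*o - 810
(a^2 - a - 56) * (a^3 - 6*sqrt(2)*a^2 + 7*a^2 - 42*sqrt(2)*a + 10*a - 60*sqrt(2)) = a^5 - 6*sqrt(2)*a^4 + 6*a^4 - 53*a^3 - 36*sqrt(2)*a^3 - 402*a^2 + 318*sqrt(2)*a^2 - 560*a + 2412*sqrt(2)*a + 3360*sqrt(2)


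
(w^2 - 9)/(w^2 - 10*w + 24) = (w^2 - 9)/(w^2 - 10*w + 24)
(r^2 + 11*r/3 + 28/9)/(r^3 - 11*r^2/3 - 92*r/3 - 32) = (r + 7/3)/(r^2 - 5*r - 24)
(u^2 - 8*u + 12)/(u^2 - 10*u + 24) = (u - 2)/(u - 4)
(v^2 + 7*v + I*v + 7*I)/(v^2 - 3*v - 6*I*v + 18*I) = (v^2 + v*(7 + I) + 7*I)/(v^2 + v*(-3 - 6*I) + 18*I)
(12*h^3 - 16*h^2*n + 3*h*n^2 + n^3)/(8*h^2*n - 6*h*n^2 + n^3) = (6*h^2 - 5*h*n - n^2)/(n*(4*h - n))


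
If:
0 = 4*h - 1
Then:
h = 1/4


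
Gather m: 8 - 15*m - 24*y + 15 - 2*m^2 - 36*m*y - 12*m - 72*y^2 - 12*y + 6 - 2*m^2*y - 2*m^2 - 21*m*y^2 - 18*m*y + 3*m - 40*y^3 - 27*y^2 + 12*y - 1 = m^2*(-2*y - 4) + m*(-21*y^2 - 54*y - 24) - 40*y^3 - 99*y^2 - 24*y + 28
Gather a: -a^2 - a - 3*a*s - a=-a^2 + a*(-3*s - 2)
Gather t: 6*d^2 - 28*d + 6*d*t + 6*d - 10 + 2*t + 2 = 6*d^2 - 22*d + t*(6*d + 2) - 8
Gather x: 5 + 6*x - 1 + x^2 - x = x^2 + 5*x + 4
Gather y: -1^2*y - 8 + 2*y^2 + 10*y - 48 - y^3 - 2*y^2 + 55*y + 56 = -y^3 + 64*y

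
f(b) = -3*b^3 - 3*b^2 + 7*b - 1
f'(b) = -9*b^2 - 6*b + 7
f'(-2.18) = -22.69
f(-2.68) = 16.44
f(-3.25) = 47.55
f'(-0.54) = 7.62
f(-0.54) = -5.18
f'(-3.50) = -82.25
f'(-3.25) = -68.56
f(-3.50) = 66.38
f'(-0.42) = 7.93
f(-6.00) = 497.00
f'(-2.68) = -41.56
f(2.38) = -41.78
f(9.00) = -2368.00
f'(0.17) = 5.72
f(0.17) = 0.09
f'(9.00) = -776.00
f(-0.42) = -4.25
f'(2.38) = -58.26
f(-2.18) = 0.56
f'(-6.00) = -281.00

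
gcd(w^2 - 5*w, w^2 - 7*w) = w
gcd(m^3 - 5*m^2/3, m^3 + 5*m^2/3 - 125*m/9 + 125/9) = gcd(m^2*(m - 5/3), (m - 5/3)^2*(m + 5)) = m - 5/3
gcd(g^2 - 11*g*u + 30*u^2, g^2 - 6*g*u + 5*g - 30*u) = -g + 6*u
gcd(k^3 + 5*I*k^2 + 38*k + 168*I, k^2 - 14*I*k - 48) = k - 6*I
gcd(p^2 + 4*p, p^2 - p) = p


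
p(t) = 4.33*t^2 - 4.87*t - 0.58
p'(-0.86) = -12.32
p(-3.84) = 81.97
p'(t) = 8.66*t - 4.87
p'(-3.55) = -35.61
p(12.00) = 564.50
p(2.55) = 15.16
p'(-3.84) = -38.12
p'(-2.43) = -25.91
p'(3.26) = 23.36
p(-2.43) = 36.82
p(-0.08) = -0.16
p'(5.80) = 45.36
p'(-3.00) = -30.85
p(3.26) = 29.56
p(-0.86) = 6.81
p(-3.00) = 53.00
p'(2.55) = 17.21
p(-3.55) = 71.28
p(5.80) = 116.84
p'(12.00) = 99.05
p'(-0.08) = -5.56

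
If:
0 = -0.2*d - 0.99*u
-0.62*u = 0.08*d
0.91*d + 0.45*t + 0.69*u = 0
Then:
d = 0.00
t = 0.00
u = 0.00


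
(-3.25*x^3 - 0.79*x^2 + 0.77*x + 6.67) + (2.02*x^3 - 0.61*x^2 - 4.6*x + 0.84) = -1.23*x^3 - 1.4*x^2 - 3.83*x + 7.51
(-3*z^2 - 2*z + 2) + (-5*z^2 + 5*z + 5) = -8*z^2 + 3*z + 7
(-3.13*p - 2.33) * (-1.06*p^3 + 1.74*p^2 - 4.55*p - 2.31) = 3.3178*p^4 - 2.9764*p^3 + 10.1873*p^2 + 17.8318*p + 5.3823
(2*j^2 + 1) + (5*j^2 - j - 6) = 7*j^2 - j - 5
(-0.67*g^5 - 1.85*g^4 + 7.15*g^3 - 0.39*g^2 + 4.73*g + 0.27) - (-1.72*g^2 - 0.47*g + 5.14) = -0.67*g^5 - 1.85*g^4 + 7.15*g^3 + 1.33*g^2 + 5.2*g - 4.87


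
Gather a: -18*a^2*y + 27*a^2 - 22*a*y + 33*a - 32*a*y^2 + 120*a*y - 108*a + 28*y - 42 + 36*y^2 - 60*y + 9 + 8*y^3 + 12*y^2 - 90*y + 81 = a^2*(27 - 18*y) + a*(-32*y^2 + 98*y - 75) + 8*y^3 + 48*y^2 - 122*y + 48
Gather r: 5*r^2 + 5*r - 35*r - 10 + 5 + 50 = 5*r^2 - 30*r + 45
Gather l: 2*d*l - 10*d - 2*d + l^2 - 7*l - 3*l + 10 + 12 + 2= -12*d + l^2 + l*(2*d - 10) + 24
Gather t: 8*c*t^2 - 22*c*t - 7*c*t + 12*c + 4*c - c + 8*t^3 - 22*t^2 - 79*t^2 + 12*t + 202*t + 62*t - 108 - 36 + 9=15*c + 8*t^3 + t^2*(8*c - 101) + t*(276 - 29*c) - 135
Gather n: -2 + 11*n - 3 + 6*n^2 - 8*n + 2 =6*n^2 + 3*n - 3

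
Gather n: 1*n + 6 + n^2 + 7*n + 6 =n^2 + 8*n + 12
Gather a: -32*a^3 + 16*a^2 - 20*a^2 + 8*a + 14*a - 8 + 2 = -32*a^3 - 4*a^2 + 22*a - 6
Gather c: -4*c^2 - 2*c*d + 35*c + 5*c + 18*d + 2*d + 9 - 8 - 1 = -4*c^2 + c*(40 - 2*d) + 20*d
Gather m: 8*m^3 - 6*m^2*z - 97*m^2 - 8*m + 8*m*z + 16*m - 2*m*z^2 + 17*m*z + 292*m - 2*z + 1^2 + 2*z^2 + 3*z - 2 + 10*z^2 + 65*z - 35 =8*m^3 + m^2*(-6*z - 97) + m*(-2*z^2 + 25*z + 300) + 12*z^2 + 66*z - 36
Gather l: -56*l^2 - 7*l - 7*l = -56*l^2 - 14*l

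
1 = 1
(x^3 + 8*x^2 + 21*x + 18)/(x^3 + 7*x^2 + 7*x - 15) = (x^2 + 5*x + 6)/(x^2 + 4*x - 5)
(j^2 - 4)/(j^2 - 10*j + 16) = (j + 2)/(j - 8)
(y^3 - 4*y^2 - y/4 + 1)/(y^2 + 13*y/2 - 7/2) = (y^2 - 7*y/2 - 2)/(y + 7)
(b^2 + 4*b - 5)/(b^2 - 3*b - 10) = (-b^2 - 4*b + 5)/(-b^2 + 3*b + 10)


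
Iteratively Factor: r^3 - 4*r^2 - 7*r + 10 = (r + 2)*(r^2 - 6*r + 5) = (r - 1)*(r + 2)*(r - 5)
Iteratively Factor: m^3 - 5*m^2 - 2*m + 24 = (m - 4)*(m^2 - m - 6) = (m - 4)*(m - 3)*(m + 2)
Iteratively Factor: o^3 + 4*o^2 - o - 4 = (o + 4)*(o^2 - 1) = (o + 1)*(o + 4)*(o - 1)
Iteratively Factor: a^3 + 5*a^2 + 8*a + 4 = (a + 2)*(a^2 + 3*a + 2) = (a + 2)^2*(a + 1)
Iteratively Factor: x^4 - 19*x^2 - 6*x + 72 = (x + 3)*(x^3 - 3*x^2 - 10*x + 24) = (x + 3)^2*(x^2 - 6*x + 8) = (x - 2)*(x + 3)^2*(x - 4)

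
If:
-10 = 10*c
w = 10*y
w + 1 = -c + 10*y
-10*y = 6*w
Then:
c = -1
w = 0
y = 0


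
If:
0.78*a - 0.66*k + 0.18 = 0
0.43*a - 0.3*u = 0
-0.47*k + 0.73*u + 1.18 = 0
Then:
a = -2.14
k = -2.26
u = -3.07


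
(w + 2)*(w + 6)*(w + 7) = w^3 + 15*w^2 + 68*w + 84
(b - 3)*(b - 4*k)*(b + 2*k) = b^3 - 2*b^2*k - 3*b^2 - 8*b*k^2 + 6*b*k + 24*k^2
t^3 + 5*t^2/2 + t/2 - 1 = (t - 1/2)*(t + 1)*(t + 2)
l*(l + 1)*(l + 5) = l^3 + 6*l^2 + 5*l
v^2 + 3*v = v*(v + 3)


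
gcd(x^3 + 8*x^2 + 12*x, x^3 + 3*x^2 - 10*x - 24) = x + 2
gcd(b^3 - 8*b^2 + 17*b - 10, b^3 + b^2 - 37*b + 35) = b^2 - 6*b + 5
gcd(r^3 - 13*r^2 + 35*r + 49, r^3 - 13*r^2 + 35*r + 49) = r^3 - 13*r^2 + 35*r + 49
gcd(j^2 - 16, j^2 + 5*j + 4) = j + 4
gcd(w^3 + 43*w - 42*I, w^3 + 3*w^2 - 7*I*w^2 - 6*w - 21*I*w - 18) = w^2 - 7*I*w - 6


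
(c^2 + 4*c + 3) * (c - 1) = c^3 + 3*c^2 - c - 3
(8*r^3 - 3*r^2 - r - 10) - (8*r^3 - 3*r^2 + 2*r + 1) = -3*r - 11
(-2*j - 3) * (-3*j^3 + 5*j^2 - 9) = 6*j^4 - j^3 - 15*j^2 + 18*j + 27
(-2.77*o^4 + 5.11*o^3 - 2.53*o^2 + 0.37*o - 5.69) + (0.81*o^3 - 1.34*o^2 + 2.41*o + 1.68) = -2.77*o^4 + 5.92*o^3 - 3.87*o^2 + 2.78*o - 4.01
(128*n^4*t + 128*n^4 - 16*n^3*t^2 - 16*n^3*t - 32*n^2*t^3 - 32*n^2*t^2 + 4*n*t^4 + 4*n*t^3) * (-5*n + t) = -640*n^5*t - 640*n^5 + 208*n^4*t^2 + 208*n^4*t + 144*n^3*t^3 + 144*n^3*t^2 - 52*n^2*t^4 - 52*n^2*t^3 + 4*n*t^5 + 4*n*t^4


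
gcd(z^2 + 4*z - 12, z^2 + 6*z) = z + 6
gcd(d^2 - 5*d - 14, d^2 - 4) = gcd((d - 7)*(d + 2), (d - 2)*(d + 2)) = d + 2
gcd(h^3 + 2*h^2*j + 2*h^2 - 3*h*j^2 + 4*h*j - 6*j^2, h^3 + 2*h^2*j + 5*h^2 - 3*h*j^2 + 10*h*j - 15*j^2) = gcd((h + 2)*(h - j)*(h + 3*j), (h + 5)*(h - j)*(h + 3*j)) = h^2 + 2*h*j - 3*j^2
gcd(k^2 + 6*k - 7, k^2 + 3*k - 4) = k - 1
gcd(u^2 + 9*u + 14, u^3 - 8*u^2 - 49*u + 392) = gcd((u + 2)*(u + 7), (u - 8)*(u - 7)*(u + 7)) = u + 7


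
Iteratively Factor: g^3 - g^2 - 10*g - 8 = (g + 2)*(g^2 - 3*g - 4) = (g + 1)*(g + 2)*(g - 4)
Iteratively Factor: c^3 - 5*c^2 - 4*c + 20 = (c - 2)*(c^2 - 3*c - 10) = (c - 5)*(c - 2)*(c + 2)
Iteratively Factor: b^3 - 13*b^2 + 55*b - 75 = (b - 3)*(b^2 - 10*b + 25) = (b - 5)*(b - 3)*(b - 5)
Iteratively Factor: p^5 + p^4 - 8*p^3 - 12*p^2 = (p + 2)*(p^4 - p^3 - 6*p^2) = p*(p + 2)*(p^3 - p^2 - 6*p) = p^2*(p + 2)*(p^2 - p - 6) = p^2*(p + 2)^2*(p - 3)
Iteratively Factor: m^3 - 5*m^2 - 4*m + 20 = (m - 2)*(m^2 - 3*m - 10) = (m - 5)*(m - 2)*(m + 2)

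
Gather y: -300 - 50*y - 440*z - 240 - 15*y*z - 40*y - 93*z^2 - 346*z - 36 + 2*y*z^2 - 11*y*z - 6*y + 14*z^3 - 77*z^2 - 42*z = y*(2*z^2 - 26*z - 96) + 14*z^3 - 170*z^2 - 828*z - 576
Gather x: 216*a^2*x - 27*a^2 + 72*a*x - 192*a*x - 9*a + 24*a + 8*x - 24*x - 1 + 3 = -27*a^2 + 15*a + x*(216*a^2 - 120*a - 16) + 2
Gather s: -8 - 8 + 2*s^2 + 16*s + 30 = 2*s^2 + 16*s + 14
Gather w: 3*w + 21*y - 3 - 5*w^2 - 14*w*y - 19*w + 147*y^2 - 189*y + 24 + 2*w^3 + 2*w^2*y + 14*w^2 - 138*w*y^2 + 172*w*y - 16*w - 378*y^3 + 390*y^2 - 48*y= 2*w^3 + w^2*(2*y + 9) + w*(-138*y^2 + 158*y - 32) - 378*y^3 + 537*y^2 - 216*y + 21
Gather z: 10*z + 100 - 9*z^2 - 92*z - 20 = -9*z^2 - 82*z + 80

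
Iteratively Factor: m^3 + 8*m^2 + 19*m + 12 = (m + 3)*(m^2 + 5*m + 4) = (m + 1)*(m + 3)*(m + 4)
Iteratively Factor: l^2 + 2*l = (l)*(l + 2)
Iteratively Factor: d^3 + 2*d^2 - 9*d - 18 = (d - 3)*(d^2 + 5*d + 6) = (d - 3)*(d + 2)*(d + 3)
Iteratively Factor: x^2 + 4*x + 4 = (x + 2)*(x + 2)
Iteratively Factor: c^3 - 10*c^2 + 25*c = (c - 5)*(c^2 - 5*c) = (c - 5)^2*(c)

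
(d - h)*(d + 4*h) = d^2 + 3*d*h - 4*h^2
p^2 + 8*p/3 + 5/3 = (p + 1)*(p + 5/3)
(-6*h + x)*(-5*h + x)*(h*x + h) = 30*h^3*x + 30*h^3 - 11*h^2*x^2 - 11*h^2*x + h*x^3 + h*x^2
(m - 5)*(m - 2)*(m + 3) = m^3 - 4*m^2 - 11*m + 30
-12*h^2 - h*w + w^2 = (-4*h + w)*(3*h + w)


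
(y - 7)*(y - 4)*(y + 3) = y^3 - 8*y^2 - 5*y + 84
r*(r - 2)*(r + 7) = r^3 + 5*r^2 - 14*r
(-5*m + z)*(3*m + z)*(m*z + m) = -15*m^3*z - 15*m^3 - 2*m^2*z^2 - 2*m^2*z + m*z^3 + m*z^2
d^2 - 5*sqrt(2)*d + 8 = (d - 4*sqrt(2))*(d - sqrt(2))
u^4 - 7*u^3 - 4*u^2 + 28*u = u*(u - 7)*(u - 2)*(u + 2)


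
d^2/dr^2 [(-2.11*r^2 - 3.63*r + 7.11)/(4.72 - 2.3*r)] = (97.605608 - 7.105427357601e-15*r^2)/(12.167*r^3 - 74.9064*r^2 + 153.72096*r - 105.154048)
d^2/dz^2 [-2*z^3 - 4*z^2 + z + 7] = -12*z - 8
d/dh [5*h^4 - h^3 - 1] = h^2*(20*h - 3)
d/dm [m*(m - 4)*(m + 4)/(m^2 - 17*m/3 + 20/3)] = 3*(3*m^2 - 10*m - 20)/(9*m^2 - 30*m + 25)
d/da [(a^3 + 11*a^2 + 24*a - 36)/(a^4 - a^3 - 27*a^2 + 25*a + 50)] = (-a^6 - 22*a^5 - 88*a^4 + 242*a^3 + 965*a^2 - 844*a + 2100)/(a^8 - 2*a^7 - 53*a^6 + 104*a^5 + 779*a^4 - 1450*a^3 - 2075*a^2 + 2500*a + 2500)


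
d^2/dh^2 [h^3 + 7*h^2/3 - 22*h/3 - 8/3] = 6*h + 14/3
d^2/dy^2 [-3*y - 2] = 0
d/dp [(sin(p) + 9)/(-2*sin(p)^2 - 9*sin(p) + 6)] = (36*sin(p) - cos(2*p) + 88)*cos(p)/(9*sin(p) - cos(2*p) - 5)^2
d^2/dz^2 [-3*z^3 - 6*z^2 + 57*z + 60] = -18*z - 12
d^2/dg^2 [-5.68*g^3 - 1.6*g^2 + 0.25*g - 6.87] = -34.08*g - 3.2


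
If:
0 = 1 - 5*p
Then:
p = 1/5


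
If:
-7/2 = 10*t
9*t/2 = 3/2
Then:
No Solution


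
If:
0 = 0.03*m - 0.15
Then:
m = 5.00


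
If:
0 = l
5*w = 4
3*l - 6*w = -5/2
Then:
No Solution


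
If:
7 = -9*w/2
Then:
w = -14/9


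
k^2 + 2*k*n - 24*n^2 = (k - 4*n)*(k + 6*n)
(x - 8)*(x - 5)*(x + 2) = x^3 - 11*x^2 + 14*x + 80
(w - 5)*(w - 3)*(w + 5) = w^3 - 3*w^2 - 25*w + 75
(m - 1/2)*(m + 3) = m^2 + 5*m/2 - 3/2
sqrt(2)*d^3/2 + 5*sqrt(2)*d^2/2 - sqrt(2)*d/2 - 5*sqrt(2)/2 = (d - 1)*(d + 5)*(sqrt(2)*d/2 + sqrt(2)/2)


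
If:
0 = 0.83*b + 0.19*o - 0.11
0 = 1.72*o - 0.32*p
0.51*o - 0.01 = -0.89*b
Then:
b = 0.21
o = -0.35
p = -1.89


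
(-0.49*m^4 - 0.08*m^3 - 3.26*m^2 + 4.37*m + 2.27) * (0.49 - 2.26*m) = 1.1074*m^5 - 0.0593*m^4 + 7.3284*m^3 - 11.4736*m^2 - 2.9889*m + 1.1123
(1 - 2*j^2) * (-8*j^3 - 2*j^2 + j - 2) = 16*j^5 + 4*j^4 - 10*j^3 + 2*j^2 + j - 2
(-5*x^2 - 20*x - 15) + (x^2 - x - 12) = -4*x^2 - 21*x - 27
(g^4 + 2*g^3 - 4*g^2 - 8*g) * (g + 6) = g^5 + 8*g^4 + 8*g^3 - 32*g^2 - 48*g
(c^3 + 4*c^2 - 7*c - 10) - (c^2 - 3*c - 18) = c^3 + 3*c^2 - 4*c + 8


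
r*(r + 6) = r^2 + 6*r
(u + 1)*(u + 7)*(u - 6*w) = u^3 - 6*u^2*w + 8*u^2 - 48*u*w + 7*u - 42*w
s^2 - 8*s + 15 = (s - 5)*(s - 3)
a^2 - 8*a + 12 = (a - 6)*(a - 2)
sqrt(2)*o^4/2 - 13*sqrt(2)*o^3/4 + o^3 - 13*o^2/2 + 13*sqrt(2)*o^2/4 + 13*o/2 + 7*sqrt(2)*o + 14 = (o - 4)*(o - 7/2)*(o + 1)*(sqrt(2)*o/2 + 1)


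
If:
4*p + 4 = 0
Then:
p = -1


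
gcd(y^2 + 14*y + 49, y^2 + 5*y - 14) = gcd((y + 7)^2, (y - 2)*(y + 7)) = y + 7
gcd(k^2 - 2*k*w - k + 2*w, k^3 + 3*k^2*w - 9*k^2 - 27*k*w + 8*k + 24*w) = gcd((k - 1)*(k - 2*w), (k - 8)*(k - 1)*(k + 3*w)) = k - 1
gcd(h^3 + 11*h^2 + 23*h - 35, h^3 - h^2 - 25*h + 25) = h^2 + 4*h - 5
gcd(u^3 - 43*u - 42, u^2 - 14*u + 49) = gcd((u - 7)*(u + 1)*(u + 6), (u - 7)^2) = u - 7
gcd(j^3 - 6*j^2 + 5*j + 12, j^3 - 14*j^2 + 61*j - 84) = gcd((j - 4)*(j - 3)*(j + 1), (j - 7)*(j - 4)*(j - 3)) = j^2 - 7*j + 12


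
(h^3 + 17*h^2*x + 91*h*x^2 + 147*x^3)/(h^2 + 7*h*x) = h + 10*x + 21*x^2/h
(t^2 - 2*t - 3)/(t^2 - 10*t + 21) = (t + 1)/(t - 7)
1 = 1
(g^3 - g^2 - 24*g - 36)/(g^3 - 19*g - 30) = (g - 6)/(g - 5)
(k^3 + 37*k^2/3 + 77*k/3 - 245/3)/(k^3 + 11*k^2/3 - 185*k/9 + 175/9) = 3*(k + 7)/(3*k - 5)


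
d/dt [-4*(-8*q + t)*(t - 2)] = 32*q - 8*t + 8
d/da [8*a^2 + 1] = 16*a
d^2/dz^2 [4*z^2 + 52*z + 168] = 8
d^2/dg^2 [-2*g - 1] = 0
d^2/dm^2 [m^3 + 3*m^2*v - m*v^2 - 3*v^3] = 6*m + 6*v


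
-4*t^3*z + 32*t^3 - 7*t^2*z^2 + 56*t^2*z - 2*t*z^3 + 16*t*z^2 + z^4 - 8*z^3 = (-4*t + z)*(t + z)^2*(z - 8)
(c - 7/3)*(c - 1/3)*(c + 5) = c^3 + 7*c^2/3 - 113*c/9 + 35/9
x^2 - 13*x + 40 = (x - 8)*(x - 5)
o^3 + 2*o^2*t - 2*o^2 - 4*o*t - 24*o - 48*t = (o - 6)*(o + 4)*(o + 2*t)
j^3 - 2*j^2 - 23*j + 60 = (j - 4)*(j - 3)*(j + 5)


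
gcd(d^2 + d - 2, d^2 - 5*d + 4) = d - 1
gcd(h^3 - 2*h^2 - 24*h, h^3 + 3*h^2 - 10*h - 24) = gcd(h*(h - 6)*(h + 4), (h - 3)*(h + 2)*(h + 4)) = h + 4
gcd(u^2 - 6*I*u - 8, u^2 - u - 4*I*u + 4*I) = u - 4*I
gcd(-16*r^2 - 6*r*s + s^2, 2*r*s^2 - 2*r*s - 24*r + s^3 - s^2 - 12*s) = 2*r + s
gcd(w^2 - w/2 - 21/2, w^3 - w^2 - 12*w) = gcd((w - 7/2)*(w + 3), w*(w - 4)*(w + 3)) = w + 3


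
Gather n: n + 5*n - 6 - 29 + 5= 6*n - 30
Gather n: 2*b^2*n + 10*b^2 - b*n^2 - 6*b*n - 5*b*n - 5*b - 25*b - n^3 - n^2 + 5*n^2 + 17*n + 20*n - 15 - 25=10*b^2 - 30*b - n^3 + n^2*(4 - b) + n*(2*b^2 - 11*b + 37) - 40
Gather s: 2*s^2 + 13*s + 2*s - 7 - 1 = 2*s^2 + 15*s - 8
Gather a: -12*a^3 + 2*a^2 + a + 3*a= -12*a^3 + 2*a^2 + 4*a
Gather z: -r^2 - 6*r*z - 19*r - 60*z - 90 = -r^2 - 19*r + z*(-6*r - 60) - 90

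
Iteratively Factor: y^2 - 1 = (y - 1)*(y + 1)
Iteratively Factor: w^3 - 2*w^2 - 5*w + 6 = (w + 2)*(w^2 - 4*w + 3) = (w - 1)*(w + 2)*(w - 3)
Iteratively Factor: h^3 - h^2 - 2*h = (h + 1)*(h^2 - 2*h) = h*(h + 1)*(h - 2)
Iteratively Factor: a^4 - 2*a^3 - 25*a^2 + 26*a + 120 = (a - 5)*(a^3 + 3*a^2 - 10*a - 24) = (a - 5)*(a + 2)*(a^2 + a - 12) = (a - 5)*(a - 3)*(a + 2)*(a + 4)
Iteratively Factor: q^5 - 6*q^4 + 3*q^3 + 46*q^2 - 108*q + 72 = (q - 2)*(q^4 - 4*q^3 - 5*q^2 + 36*q - 36) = (q - 2)*(q + 3)*(q^3 - 7*q^2 + 16*q - 12) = (q - 3)*(q - 2)*(q + 3)*(q^2 - 4*q + 4) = (q - 3)*(q - 2)^2*(q + 3)*(q - 2)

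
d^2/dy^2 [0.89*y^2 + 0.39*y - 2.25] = 1.78000000000000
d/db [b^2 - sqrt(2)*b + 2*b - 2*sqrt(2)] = 2*b - sqrt(2) + 2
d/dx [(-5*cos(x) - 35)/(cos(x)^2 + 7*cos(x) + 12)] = 5*(sin(x)^2 - 14*cos(x) - 38)*sin(x)/(cos(x)^2 + 7*cos(x) + 12)^2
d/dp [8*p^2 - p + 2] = 16*p - 1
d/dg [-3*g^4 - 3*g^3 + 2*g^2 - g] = -12*g^3 - 9*g^2 + 4*g - 1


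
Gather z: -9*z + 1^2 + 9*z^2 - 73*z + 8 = 9*z^2 - 82*z + 9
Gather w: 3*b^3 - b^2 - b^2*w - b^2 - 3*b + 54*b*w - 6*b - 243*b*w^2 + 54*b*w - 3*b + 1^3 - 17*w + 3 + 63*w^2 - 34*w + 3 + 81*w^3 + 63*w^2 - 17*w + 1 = 3*b^3 - 2*b^2 - 12*b + 81*w^3 + w^2*(126 - 243*b) + w*(-b^2 + 108*b - 68) + 8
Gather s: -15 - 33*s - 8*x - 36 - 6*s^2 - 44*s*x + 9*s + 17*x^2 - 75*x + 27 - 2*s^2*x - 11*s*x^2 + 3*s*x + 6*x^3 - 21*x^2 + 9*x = s^2*(-2*x - 6) + s*(-11*x^2 - 41*x - 24) + 6*x^3 - 4*x^2 - 74*x - 24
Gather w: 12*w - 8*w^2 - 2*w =-8*w^2 + 10*w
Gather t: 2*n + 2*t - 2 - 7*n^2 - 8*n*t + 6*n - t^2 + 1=-7*n^2 + 8*n - t^2 + t*(2 - 8*n) - 1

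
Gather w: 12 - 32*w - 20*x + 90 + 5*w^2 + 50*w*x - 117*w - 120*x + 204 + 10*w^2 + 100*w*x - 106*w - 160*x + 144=15*w^2 + w*(150*x - 255) - 300*x + 450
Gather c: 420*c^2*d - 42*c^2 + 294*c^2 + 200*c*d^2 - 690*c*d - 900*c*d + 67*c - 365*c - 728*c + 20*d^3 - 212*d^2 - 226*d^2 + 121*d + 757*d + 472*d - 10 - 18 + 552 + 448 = c^2*(420*d + 252) + c*(200*d^2 - 1590*d - 1026) + 20*d^3 - 438*d^2 + 1350*d + 972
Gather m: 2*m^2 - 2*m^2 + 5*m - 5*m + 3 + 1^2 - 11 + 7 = 0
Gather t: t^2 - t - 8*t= t^2 - 9*t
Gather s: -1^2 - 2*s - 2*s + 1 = -4*s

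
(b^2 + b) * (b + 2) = b^3 + 3*b^2 + 2*b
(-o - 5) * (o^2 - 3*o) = -o^3 - 2*o^2 + 15*o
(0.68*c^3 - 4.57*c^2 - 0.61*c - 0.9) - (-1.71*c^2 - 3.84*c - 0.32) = 0.68*c^3 - 2.86*c^2 + 3.23*c - 0.58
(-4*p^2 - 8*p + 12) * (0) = 0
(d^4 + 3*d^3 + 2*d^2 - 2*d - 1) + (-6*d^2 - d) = d^4 + 3*d^3 - 4*d^2 - 3*d - 1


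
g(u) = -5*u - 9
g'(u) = -5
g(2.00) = -19.00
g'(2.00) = -5.00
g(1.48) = -16.40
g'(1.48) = -5.00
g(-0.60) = -6.00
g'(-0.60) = -5.00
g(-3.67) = 9.35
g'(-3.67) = -5.00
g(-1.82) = 0.10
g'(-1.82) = -5.00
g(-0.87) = -4.65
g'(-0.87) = -5.00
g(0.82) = -13.10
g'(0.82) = -5.00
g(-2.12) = 1.60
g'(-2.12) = -5.00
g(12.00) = -69.00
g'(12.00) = -5.00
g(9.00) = -54.00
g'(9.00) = -5.00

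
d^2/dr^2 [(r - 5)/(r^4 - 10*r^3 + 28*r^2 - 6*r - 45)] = 4*(3*r^2 - 2*r + 3)/(r^7 - 9*r^6 + 21*r^5 + 19*r^4 - 93*r^3 - 27*r^2 + 135*r + 81)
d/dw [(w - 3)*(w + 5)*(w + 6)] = 3*w^2 + 16*w - 3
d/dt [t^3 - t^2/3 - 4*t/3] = 3*t^2 - 2*t/3 - 4/3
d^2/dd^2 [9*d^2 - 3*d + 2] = 18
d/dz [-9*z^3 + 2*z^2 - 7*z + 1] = -27*z^2 + 4*z - 7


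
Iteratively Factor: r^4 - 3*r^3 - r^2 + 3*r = (r)*(r^3 - 3*r^2 - r + 3) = r*(r - 3)*(r^2 - 1) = r*(r - 3)*(r - 1)*(r + 1)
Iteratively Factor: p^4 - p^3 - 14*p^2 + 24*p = (p)*(p^3 - p^2 - 14*p + 24) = p*(p - 3)*(p^2 + 2*p - 8) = p*(p - 3)*(p - 2)*(p + 4)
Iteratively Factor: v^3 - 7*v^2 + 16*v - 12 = (v - 2)*(v^2 - 5*v + 6) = (v - 3)*(v - 2)*(v - 2)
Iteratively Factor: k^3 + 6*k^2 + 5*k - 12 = (k - 1)*(k^2 + 7*k + 12) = (k - 1)*(k + 4)*(k + 3)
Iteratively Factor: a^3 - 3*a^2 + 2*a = (a - 1)*(a^2 - 2*a) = a*(a - 1)*(a - 2)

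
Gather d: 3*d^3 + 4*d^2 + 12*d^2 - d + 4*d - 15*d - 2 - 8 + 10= 3*d^3 + 16*d^2 - 12*d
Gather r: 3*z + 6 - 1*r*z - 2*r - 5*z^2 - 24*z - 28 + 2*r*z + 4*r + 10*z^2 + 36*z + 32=r*(z + 2) + 5*z^2 + 15*z + 10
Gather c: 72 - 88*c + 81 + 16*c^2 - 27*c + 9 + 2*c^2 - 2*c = 18*c^2 - 117*c + 162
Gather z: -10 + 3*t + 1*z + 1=3*t + z - 9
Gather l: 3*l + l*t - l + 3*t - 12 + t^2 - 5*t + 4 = l*(t + 2) + t^2 - 2*t - 8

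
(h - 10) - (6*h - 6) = -5*h - 4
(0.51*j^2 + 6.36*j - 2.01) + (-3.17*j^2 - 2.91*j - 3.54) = -2.66*j^2 + 3.45*j - 5.55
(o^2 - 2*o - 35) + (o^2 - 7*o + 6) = 2*o^2 - 9*o - 29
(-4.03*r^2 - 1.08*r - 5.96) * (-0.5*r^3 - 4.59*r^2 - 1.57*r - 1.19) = 2.015*r^5 + 19.0377*r^4 + 14.2643*r^3 + 33.8477*r^2 + 10.6424*r + 7.0924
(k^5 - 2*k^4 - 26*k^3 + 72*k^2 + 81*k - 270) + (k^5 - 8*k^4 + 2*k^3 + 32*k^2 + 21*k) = 2*k^5 - 10*k^4 - 24*k^3 + 104*k^2 + 102*k - 270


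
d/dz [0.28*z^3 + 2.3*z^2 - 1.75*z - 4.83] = 0.84*z^2 + 4.6*z - 1.75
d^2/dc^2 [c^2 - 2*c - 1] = 2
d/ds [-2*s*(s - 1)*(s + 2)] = -6*s^2 - 4*s + 4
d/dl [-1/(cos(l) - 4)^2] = -2*sin(l)/(cos(l) - 4)^3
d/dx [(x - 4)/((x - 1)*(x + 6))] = (-x^2 + 8*x + 14)/(x^4 + 10*x^3 + 13*x^2 - 60*x + 36)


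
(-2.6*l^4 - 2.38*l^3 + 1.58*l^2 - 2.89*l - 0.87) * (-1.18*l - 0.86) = 3.068*l^5 + 5.0444*l^4 + 0.1824*l^3 + 2.0514*l^2 + 3.512*l + 0.7482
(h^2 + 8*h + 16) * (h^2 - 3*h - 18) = h^4 + 5*h^3 - 26*h^2 - 192*h - 288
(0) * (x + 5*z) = 0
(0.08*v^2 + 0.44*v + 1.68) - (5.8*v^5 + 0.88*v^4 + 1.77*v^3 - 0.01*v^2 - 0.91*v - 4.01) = -5.8*v^5 - 0.88*v^4 - 1.77*v^3 + 0.09*v^2 + 1.35*v + 5.69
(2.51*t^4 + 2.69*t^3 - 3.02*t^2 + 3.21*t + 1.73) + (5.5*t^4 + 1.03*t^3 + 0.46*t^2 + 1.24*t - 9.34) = 8.01*t^4 + 3.72*t^3 - 2.56*t^2 + 4.45*t - 7.61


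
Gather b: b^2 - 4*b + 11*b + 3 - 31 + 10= b^2 + 7*b - 18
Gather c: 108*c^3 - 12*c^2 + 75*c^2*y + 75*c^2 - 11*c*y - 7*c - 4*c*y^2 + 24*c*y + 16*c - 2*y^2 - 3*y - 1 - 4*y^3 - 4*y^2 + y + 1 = 108*c^3 + c^2*(75*y + 63) + c*(-4*y^2 + 13*y + 9) - 4*y^3 - 6*y^2 - 2*y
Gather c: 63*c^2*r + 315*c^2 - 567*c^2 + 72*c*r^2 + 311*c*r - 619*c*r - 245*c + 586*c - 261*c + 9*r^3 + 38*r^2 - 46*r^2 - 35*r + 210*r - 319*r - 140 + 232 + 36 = c^2*(63*r - 252) + c*(72*r^2 - 308*r + 80) + 9*r^3 - 8*r^2 - 144*r + 128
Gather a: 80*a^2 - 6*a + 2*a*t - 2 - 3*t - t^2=80*a^2 + a*(2*t - 6) - t^2 - 3*t - 2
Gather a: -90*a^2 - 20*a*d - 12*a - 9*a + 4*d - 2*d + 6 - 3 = -90*a^2 + a*(-20*d - 21) + 2*d + 3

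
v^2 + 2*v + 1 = (v + 1)^2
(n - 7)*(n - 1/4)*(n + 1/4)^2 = n^4 - 27*n^3/4 - 29*n^2/16 + 27*n/64 + 7/64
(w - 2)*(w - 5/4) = w^2 - 13*w/4 + 5/2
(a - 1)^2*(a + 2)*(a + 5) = a^4 + 5*a^3 - 3*a^2 - 13*a + 10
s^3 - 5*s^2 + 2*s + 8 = (s - 4)*(s - 2)*(s + 1)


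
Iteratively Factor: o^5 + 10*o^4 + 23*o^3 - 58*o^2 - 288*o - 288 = (o + 2)*(o^4 + 8*o^3 + 7*o^2 - 72*o - 144) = (o - 3)*(o + 2)*(o^3 + 11*o^2 + 40*o + 48) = (o - 3)*(o + 2)*(o + 4)*(o^2 + 7*o + 12) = (o - 3)*(o + 2)*(o + 3)*(o + 4)*(o + 4)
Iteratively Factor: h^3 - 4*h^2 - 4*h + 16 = (h - 2)*(h^2 - 2*h - 8) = (h - 4)*(h - 2)*(h + 2)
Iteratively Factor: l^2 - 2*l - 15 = (l - 5)*(l + 3)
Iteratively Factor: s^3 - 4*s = (s + 2)*(s^2 - 2*s) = s*(s + 2)*(s - 2)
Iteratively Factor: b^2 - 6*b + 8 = (b - 4)*(b - 2)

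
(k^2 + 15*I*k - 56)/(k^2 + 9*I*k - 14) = (k + 8*I)/(k + 2*I)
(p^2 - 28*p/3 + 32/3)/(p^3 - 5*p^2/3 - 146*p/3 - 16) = (3*p - 4)/(3*p^2 + 19*p + 6)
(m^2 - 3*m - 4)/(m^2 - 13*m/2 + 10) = 2*(m + 1)/(2*m - 5)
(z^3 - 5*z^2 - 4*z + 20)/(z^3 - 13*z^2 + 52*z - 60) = (z + 2)/(z - 6)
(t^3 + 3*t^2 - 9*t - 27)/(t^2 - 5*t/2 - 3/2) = 2*(t^2 + 6*t + 9)/(2*t + 1)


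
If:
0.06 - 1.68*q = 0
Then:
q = 0.04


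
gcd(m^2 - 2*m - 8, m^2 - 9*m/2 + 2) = m - 4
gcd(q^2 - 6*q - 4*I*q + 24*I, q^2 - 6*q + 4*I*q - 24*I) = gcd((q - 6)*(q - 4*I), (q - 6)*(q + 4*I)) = q - 6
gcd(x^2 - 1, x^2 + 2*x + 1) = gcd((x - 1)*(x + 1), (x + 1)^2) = x + 1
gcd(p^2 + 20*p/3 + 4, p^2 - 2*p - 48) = p + 6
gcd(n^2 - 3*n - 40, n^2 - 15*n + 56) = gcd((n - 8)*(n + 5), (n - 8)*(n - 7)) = n - 8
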